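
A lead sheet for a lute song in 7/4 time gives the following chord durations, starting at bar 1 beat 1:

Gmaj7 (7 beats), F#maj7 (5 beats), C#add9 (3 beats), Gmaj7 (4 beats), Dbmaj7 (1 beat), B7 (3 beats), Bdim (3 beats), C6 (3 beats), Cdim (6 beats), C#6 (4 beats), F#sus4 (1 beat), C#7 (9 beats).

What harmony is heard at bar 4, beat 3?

Beat 3 of bar 4 is beat (4−1)×7 + 3 = 24 overall.
Running totals: Gmaj7 ends at 7, F#maj7 ends at 12, C#add9 ends at 15, Gmaj7 ends at 19, Dbmaj7 ends at 20, B7 ends at 23, Bdim ends at 26.
Beat 24 falls within Bdim.

Bdim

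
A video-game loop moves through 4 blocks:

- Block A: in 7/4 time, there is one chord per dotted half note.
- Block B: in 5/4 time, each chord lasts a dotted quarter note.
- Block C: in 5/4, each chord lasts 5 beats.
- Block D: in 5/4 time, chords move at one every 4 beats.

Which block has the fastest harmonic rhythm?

Block B

A: each chord is 3 beats in 7/4, so 7/3 per bar.
B: each chord is 1.5 beats in 5/4, so 10/3 per bar.
C: each chord is 5 beats in 5/4, so 1 per bar.
D: each chord is 4 beats in 5/4, so 1.25 per bar.
Fastest is B at 10/3 chords/bar.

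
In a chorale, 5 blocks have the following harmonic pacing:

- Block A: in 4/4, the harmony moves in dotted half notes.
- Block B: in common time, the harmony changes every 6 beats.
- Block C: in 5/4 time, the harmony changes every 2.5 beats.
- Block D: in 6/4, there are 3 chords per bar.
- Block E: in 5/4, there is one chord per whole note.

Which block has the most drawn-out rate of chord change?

A: each chord is 3 beats in 4/4, so 4/3 per bar.
B: each chord is 6 beats in 4/4, so 2/3 per bar.
C: each chord is 2.5 beats in 5/4, so 2 per bar.
D: each chord is 2 beats in 6/4, so 3 per bar.
E: each chord is 4 beats in 5/4, so 1.25 per bar.
Slowest is B at 2/3 chords/bar.

Block B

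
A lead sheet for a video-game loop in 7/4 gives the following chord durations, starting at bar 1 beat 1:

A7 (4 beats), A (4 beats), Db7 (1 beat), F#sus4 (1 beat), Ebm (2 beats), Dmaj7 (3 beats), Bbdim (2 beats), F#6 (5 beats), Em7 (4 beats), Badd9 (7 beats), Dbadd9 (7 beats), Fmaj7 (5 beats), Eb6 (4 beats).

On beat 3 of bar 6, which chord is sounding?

Dbadd9

Beat 3 of bar 6 is beat (6−1)×7 + 3 = 38 overall.
Running totals: A7 ends at 4, A ends at 8, Db7 ends at 9, F#sus4 ends at 10, Ebm ends at 12, Dmaj7 ends at 15, Bbdim ends at 17, F#6 ends at 22, Em7 ends at 26, Badd9 ends at 33, Dbadd9 ends at 40.
Beat 38 falls within Dbadd9.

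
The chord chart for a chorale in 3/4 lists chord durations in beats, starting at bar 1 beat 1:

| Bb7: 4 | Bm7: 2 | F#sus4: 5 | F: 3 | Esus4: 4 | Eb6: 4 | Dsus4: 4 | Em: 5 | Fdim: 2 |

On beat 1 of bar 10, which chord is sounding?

Em

Beat 1 of bar 10 is beat (10−1)×3 + 1 = 28 overall.
Running totals: Bb7 ends at 4, Bm7 ends at 6, F#sus4 ends at 11, F ends at 14, Esus4 ends at 18, Eb6 ends at 22, Dsus4 ends at 26, Em ends at 31.
Beat 28 falls within Em.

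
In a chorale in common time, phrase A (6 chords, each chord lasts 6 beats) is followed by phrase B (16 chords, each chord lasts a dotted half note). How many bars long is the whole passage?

A: 6 × 6 = 36 beats = 9 bars.
B: 16 × 3 = 48 beats = 12 bars.
Total: 9 + 12 = 21 bars.

21 bars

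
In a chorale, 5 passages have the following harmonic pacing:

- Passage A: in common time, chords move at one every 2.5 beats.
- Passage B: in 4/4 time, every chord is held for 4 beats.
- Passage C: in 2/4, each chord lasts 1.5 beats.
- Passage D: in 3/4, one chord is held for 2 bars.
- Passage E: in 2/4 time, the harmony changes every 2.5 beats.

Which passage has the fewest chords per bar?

A: 4/2.5 = 1.6 chords/bar.
B: 4/4 = 1 chord/bar.
C: 2/1.5 = 4/3 chords/bar.
D: 3/6 = 0.5 chords/bar.
E: 2/2.5 = 0.8 chords/bar.
Slowest is D at 0.5 chords/bar.

Passage D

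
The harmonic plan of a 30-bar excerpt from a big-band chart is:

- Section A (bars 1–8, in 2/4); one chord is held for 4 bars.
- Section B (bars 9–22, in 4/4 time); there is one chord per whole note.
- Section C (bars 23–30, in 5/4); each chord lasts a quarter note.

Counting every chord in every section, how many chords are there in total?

A: 8 bars × 2 beats = 16 beats; 8 beats/chord → 2 chords.
B: 14 bars × 4 beats = 56 beats; 4 beats/chord → 14 chords.
C: 8 bars × 5 beats = 40 beats; 1 beat/chord → 40 chords.
Total: 2 + 14 + 40 = 56.

56 chords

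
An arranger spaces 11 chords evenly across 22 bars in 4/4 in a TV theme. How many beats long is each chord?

22 bars × 4 beats/bar = 88 beats total.
88 beats ÷ 11 chords = 8 beats per chord.

8 beats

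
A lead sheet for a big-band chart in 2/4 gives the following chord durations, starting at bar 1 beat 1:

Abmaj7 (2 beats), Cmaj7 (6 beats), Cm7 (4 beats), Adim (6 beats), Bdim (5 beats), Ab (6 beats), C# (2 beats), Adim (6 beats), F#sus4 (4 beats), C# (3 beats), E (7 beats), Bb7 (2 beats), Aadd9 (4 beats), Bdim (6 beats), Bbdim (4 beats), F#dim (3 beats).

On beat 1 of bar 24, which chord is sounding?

E

Beat 1 of bar 24 is beat (24−1)×2 + 1 = 47 overall.
Running totals: Abmaj7 ends at 2, Cmaj7 ends at 8, Cm7 ends at 12, Adim ends at 18, Bdim ends at 23, Ab ends at 29, C# ends at 31, Adim ends at 37, F#sus4 ends at 41, C# ends at 44, E ends at 51.
Beat 47 falls within E.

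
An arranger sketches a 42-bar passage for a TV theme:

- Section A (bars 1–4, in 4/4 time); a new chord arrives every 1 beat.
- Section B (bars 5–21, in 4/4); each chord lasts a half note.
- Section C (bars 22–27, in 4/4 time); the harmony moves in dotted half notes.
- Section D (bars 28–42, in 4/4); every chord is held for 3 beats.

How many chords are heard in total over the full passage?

A: 4·4 = 16 beats, 16/1 = 16 chords.
B: 17·4 = 68 beats, 68/2 = 34 chords.
C: 6·4 = 24 beats, 24/3 = 8 chords.
D: 15·4 = 60 beats, 60/3 = 20 chords.
Total: 16 + 34 + 8 + 20 = 78.

78 chords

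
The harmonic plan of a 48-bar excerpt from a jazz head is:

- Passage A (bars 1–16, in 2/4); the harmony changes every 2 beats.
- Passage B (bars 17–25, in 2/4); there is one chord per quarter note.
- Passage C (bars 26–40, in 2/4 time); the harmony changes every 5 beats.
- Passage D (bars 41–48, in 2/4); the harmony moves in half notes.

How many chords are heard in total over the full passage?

A has 32 beats and chords last 2 each, so 16 chords.
B has 18 beats and chords last 1 each, so 18 chords.
C has 30 beats and chords last 5 each, so 6 chords.
D has 16 beats and chords last 2 each, so 8 chords.
Total: 16 + 18 + 6 + 8 = 48.

48 chords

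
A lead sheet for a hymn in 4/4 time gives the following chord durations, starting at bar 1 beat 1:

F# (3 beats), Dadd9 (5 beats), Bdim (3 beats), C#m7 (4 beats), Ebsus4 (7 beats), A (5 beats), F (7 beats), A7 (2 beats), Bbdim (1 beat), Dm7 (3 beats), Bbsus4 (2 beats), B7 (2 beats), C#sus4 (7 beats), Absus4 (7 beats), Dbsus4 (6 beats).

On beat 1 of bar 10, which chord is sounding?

Bbdim

Beat 1 of bar 10 is beat (10−1)×4 + 1 = 37 overall.
Running totals: F# ends at 3, Dadd9 ends at 8, Bdim ends at 11, C#m7 ends at 15, Ebsus4 ends at 22, A ends at 27, F ends at 34, A7 ends at 36, Bbdim ends at 37.
Beat 37 falls within Bbdim.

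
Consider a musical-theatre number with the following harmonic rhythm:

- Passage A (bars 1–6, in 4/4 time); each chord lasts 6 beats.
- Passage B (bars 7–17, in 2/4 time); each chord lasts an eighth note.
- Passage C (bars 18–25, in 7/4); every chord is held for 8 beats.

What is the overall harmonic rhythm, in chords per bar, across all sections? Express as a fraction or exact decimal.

2.2 chords per bar

A: 6 bars of 4 beats is 24 beats; at 6 beats each that's 4 chords.
B: 11 bars of 2 beats is 22 beats; at 0.5 beats each that's 44 chords.
C: 8 bars of 7 beats is 56 beats; at 8 beats each that's 7 chords.
Overall: 55 chords over 25 bars → 55/25 = 2.2 chords per bar.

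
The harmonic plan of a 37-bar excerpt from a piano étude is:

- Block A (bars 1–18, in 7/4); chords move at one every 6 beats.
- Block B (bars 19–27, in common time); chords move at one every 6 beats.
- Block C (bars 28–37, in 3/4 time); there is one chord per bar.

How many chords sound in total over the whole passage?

37 chords

A has 126 beats and chords last 6 each, so 21 chords.
B has 36 beats and chords last 6 each, so 6 chords.
C has 30 beats and chords last 3 each, so 10 chords.
Total: 21 + 6 + 10 = 37.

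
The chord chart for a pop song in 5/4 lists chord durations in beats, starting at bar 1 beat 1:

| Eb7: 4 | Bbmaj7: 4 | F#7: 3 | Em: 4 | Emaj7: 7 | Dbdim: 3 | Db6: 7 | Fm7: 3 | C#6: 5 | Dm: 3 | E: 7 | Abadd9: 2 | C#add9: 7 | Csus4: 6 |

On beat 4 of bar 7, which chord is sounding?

Beat 4 of bar 7 is beat (7−1)×5 + 4 = 34 overall.
Running totals: Eb7 ends at 4, Bbmaj7 ends at 8, F#7 ends at 11, Em ends at 15, Emaj7 ends at 22, Dbdim ends at 25, Db6 ends at 32, Fm7 ends at 35.
Beat 34 falls within Fm7.

Fm7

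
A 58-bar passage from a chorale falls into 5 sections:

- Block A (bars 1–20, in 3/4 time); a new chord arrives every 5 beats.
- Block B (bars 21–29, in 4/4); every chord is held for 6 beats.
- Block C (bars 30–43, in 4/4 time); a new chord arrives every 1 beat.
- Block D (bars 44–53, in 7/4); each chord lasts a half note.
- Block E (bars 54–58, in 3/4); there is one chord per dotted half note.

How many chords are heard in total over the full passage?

114 chords

A: 20 bars × 3 beats = 60 beats; 5 beats/chord → 12 chords.
B: 9 bars × 4 beats = 36 beats; 6 beats/chord → 6 chords.
C: 14 bars × 4 beats = 56 beats; 1 beat/chord → 56 chords.
D: 10 bars × 7 beats = 70 beats; 2 beats/chord → 35 chords.
E: 5 bars × 3 beats = 15 beats; 3 beats/chord → 5 chords.
Total: 12 + 6 + 56 + 35 + 5 = 114.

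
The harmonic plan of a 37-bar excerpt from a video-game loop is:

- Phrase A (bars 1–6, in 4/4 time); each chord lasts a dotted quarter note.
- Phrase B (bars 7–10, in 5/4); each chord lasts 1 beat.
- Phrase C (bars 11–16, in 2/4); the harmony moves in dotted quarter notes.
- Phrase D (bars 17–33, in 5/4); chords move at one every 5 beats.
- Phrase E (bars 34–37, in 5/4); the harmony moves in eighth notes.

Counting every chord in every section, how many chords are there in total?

A: 6·4 = 24 beats, 24/1.5 = 16 chords.
B: 4·5 = 20 beats, 20/1 = 20 chords.
C: 6·2 = 12 beats, 12/1.5 = 8 chords.
D: 17·5 = 85 beats, 85/5 = 17 chords.
E: 4·5 = 20 beats, 20/0.5 = 40 chords.
Total: 16 + 20 + 8 + 17 + 40 = 101.

101 chords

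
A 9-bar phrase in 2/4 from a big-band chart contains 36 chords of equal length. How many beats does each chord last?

0.5 beats

9 bars × 2 beats/bar = 18 beats total.
18 beats ÷ 36 chords = 0.5 beats per chord.
(That is an eighth note.)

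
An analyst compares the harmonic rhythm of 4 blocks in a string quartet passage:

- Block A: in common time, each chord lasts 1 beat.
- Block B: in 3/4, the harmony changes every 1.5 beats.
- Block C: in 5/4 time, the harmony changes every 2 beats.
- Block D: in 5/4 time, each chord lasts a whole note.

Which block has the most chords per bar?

A: each chord is 1 beat in 4/4, so 4 per bar.
B: each chord is 1.5 beats in 3/4, so 2 per bar.
C: each chord is 2 beats in 5/4, so 2.5 per bar.
D: each chord is 4 beats in 5/4, so 1.25 per bar.
Fastest is A at 4 chords/bar.

Block A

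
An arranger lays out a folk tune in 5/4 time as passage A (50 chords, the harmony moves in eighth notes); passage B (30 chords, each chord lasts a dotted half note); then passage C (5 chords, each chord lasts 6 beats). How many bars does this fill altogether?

29 bars

A: 50 × 0.5 = 25 beats = 5 bars.
B: 30 × 3 = 90 beats = 18 bars.
C: 5 × 6 = 30 beats = 6 bars.
Total: 5 + 18 + 6 = 29 bars.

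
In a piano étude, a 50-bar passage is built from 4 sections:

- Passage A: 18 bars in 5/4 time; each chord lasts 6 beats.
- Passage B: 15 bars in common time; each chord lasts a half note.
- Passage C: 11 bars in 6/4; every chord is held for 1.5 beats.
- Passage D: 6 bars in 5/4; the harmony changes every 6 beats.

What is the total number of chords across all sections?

94 chords

A: 18 bars × 5 beats = 90 beats; 6 beats/chord → 15 chords.
B: 15 bars × 4 beats = 60 beats; 2 beats/chord → 30 chords.
C: 11 bars × 6 beats = 66 beats; 1.5 beats/chord → 44 chords.
D: 6 bars × 5 beats = 30 beats; 6 beats/chord → 5 chords.
Total: 15 + 30 + 44 + 5 = 94.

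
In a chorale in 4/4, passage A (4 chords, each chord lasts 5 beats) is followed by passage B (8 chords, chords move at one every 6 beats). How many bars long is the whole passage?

17 bars

A: 4 × 5 = 20 beats = 5 bars.
B: 8 × 6 = 48 beats = 12 bars.
Total: 5 + 12 = 17 bars.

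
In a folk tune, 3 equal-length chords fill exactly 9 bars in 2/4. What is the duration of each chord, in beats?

6 beats

9 bars × 2 beats/bar = 18 beats total.
18 beats ÷ 3 chords = 6 beats per chord.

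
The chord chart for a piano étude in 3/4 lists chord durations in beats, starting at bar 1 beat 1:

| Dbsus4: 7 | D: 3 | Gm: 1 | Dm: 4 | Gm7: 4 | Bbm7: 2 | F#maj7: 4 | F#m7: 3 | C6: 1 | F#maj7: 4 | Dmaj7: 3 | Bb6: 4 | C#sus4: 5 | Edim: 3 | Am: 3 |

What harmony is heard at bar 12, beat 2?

Dmaj7

Beat 2 of bar 12 is beat (12−1)×3 + 2 = 35 overall.
Running totals: Dbsus4 ends at 7, D ends at 10, Gm ends at 11, Dm ends at 15, Gm7 ends at 19, Bbm7 ends at 21, F#maj7 ends at 25, F#m7 ends at 28, C6 ends at 29, F#maj7 ends at 33, Dmaj7 ends at 36.
Beat 35 falls within Dmaj7.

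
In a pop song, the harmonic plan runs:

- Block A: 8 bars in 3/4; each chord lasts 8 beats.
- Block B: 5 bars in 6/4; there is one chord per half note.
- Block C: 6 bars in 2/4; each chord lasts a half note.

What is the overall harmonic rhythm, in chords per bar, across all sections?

A: 8 × 3 = 24 beats ÷ 8 = 3 chords.
B: 5 × 6 = 30 beats ÷ 2 = 15 chords.
C: 6 × 2 = 12 beats ÷ 2 = 6 chords.
Overall: 24 chords over 19 bars → 24/19 = 24/19 chords per bar.

24/19 chords per bar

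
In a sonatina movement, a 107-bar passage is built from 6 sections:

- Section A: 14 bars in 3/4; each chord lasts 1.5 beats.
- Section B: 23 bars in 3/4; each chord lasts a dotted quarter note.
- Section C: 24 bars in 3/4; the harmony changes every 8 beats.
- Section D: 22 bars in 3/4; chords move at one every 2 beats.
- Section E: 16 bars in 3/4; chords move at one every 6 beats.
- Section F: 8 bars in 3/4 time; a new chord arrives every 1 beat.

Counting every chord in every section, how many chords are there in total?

148 chords

A has 42 beats and chords last 1.5 each, so 28 chords.
B has 69 beats and chords last 1.5 each, so 46 chords.
C has 72 beats and chords last 8 each, so 9 chords.
D has 66 beats and chords last 2 each, so 33 chords.
E has 48 beats and chords last 6 each, so 8 chords.
F has 24 beats and chords last 1 each, so 24 chords.
Total: 28 + 46 + 9 + 33 + 8 + 24 = 148.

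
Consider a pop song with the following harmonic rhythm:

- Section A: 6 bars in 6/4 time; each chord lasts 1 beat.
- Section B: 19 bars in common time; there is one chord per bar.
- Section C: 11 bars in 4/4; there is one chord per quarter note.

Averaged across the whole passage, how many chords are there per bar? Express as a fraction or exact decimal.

A: 6 × 6 = 36 beats ÷ 1 = 36 chords.
B: 19 × 4 = 76 beats ÷ 4 = 19 chords.
C: 11 × 4 = 44 beats ÷ 1 = 44 chords.
Overall: 99 chords over 36 bars → 99/36 = 2.75 chords per bar.

2.75 chords per bar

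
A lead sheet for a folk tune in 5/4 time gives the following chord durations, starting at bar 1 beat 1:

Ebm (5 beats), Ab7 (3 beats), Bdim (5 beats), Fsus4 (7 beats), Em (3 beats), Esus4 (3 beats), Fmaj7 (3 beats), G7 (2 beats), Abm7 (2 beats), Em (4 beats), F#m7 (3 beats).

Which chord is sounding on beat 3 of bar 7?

Beat 3 of bar 7 is beat (7−1)×5 + 3 = 33 overall.
Running totals: Ebm ends at 5, Ab7 ends at 8, Bdim ends at 13, Fsus4 ends at 20, Em ends at 23, Esus4 ends at 26, Fmaj7 ends at 29, G7 ends at 31, Abm7 ends at 33.
Beat 33 falls within Abm7.

Abm7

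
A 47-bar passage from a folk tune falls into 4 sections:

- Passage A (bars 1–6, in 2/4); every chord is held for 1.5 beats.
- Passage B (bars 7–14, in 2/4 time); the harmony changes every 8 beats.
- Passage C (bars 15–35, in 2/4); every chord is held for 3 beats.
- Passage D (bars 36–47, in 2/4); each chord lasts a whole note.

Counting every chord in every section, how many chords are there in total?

30 chords

A: 6·2 = 12 beats, 12/1.5 = 8 chords.
B: 8·2 = 16 beats, 16/8 = 2 chords.
C: 21·2 = 42 beats, 42/3 = 14 chords.
D: 12·2 = 24 beats, 24/4 = 6 chords.
Total: 8 + 2 + 14 + 6 = 30.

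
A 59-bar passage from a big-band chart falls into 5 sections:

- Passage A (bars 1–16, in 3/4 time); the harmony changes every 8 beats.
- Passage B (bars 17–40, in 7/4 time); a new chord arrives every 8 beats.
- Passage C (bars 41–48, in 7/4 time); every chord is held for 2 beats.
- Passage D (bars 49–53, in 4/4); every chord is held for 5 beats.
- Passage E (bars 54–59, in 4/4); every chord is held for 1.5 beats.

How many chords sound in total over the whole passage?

A has 48 beats and chords last 8 each, so 6 chords.
B has 168 beats and chords last 8 each, so 21 chords.
C has 56 beats and chords last 2 each, so 28 chords.
D has 20 beats and chords last 5 each, so 4 chords.
E has 24 beats and chords last 1.5 each, so 16 chords.
Total: 6 + 21 + 28 + 4 + 16 = 75.

75 chords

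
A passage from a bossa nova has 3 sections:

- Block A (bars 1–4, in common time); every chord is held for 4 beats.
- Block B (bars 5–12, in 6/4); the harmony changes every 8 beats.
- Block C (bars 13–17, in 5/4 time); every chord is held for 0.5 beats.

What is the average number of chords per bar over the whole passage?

A: 4 bars of 4 beats is 16 beats; at 4 beats each that's 4 chords.
B: 8 bars of 6 beats is 48 beats; at 8 beats each that's 6 chords.
C: 5 bars of 5 beats is 25 beats; at 0.5 beats each that's 50 chords.
Overall: 60 chords over 17 bars → 60/17 = 60/17 chords per bar.

60/17 chords per bar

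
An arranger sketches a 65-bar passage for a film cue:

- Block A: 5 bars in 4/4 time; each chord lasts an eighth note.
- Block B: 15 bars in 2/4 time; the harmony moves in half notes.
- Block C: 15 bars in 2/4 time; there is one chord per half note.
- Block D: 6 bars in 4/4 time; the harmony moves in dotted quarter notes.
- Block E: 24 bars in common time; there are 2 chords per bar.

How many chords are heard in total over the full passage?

A has 20 beats and chords last 0.5 each, so 40 chords.
B has 30 beats and chords last 2 each, so 15 chords.
C has 30 beats and chords last 2 each, so 15 chords.
D has 24 beats and chords last 1.5 each, so 16 chords.
E has 96 beats and chords last 2 each, so 48 chords.
Total: 40 + 15 + 15 + 16 + 48 = 134.

134 chords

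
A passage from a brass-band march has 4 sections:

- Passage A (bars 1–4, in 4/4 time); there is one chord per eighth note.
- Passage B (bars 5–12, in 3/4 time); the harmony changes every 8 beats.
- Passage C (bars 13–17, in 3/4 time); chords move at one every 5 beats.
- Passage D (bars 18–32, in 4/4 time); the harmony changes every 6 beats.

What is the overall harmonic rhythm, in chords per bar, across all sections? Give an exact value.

A: 4 bars of 4 beats is 16 beats; at 0.5 beats each that's 32 chords.
B: 8 bars of 3 beats is 24 beats; at 8 beats each that's 3 chords.
C: 5 bars of 3 beats is 15 beats; at 5 beats each that's 3 chords.
D: 15 bars of 4 beats is 60 beats; at 6 beats each that's 10 chords.
Overall: 48 chords over 32 bars → 48/32 = 1.5 chords per bar.

1.5 chords per bar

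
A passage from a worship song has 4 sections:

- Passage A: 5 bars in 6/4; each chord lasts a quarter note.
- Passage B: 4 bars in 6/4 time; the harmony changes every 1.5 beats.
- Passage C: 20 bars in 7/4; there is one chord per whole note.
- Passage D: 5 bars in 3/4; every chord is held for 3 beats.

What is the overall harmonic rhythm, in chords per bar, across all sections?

A: 5 × 6 = 30 beats ÷ 1 = 30 chords.
B: 4 × 6 = 24 beats ÷ 1.5 = 16 chords.
C: 20 × 7 = 140 beats ÷ 4 = 35 chords.
D: 5 × 3 = 15 beats ÷ 3 = 5 chords.
Overall: 86 chords over 34 bars → 86/34 = 43/17 chords per bar.

43/17 chords per bar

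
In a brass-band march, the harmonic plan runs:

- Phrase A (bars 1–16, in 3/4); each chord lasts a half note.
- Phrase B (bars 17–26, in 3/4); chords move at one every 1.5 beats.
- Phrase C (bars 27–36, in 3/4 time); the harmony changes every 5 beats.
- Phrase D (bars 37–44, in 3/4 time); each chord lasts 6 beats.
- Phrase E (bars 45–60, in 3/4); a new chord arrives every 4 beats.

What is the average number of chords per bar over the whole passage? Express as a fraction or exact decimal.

1.1 chords per bar

A: 16 bars of 3 beats is 48 beats; at 2 beats each that's 24 chords.
B: 10 bars of 3 beats is 30 beats; at 1.5 beats each that's 20 chords.
C: 10 bars of 3 beats is 30 beats; at 5 beats each that's 6 chords.
D: 8 bars of 3 beats is 24 beats; at 6 beats each that's 4 chords.
E: 16 bars of 3 beats is 48 beats; at 4 beats each that's 12 chords.
Overall: 66 chords over 60 bars → 66/60 = 1.1 chords per bar.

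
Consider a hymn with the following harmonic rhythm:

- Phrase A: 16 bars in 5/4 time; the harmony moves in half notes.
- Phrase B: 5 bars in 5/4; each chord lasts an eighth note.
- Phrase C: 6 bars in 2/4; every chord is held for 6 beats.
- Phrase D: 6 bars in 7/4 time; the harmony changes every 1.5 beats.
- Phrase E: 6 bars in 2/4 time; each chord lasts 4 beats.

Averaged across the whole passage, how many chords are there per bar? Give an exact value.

A: 16 × 5 = 80 beats ÷ 2 = 40 chords.
B: 5 × 5 = 25 beats ÷ 0.5 = 50 chords.
C: 6 × 2 = 12 beats ÷ 6 = 2 chords.
D: 6 × 7 = 42 beats ÷ 1.5 = 28 chords.
E: 6 × 2 = 12 beats ÷ 4 = 3 chords.
Overall: 123 chords over 39 bars → 123/39 = 41/13 chords per bar.

41/13 chords per bar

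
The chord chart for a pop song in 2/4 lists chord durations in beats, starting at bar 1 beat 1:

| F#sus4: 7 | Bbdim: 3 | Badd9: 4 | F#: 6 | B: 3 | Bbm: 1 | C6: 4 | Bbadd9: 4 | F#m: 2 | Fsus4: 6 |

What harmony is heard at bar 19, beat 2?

Fsus4

Beat 2 of bar 19 is beat (19−1)×2 + 2 = 38 overall.
Running totals: F#sus4 ends at 7, Bbdim ends at 10, Badd9 ends at 14, F# ends at 20, B ends at 23, Bbm ends at 24, C6 ends at 28, Bbadd9 ends at 32, F#m ends at 34, Fsus4 ends at 40.
Beat 38 falls within Fsus4.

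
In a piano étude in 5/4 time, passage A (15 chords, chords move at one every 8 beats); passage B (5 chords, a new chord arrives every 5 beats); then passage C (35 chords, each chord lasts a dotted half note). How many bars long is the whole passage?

A: 15 × 8 = 120 beats = 24 bars.
B: 5 × 5 = 25 beats = 5 bars.
C: 35 × 3 = 105 beats = 21 bars.
Total: 24 + 5 + 21 = 50 bars.

50 bars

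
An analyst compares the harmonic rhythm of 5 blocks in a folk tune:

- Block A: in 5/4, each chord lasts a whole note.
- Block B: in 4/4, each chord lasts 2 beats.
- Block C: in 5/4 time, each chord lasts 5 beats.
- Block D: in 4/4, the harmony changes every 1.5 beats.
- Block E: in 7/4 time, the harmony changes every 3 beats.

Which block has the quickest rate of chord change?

A: each chord is 4 beats in 5/4, so 1.25 per bar.
B: each chord is 2 beats in 4/4, so 2 per bar.
C: each chord is 5 beats in 5/4, so 1 per bar.
D: each chord is 1.5 beats in 4/4, so 8/3 per bar.
E: each chord is 3 beats in 7/4, so 7/3 per bar.
Fastest is D at 8/3 chords/bar.

Block D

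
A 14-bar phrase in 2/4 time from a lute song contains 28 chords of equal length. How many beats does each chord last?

1 beat

14 bars × 2 beats/bar = 28 beats total.
28 beats ÷ 28 chords = 1 beats per chord.
(That is a quarter note.)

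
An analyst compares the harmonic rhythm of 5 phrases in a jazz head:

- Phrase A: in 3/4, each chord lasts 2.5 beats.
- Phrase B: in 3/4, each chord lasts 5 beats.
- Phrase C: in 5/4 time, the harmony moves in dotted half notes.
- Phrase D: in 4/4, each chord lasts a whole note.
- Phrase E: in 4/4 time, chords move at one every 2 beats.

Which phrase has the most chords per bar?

A: 3 beats/bar ÷ 2.5 beats/chord = 1.2 chords/bar.
B: 3 beats/bar ÷ 5 beats/chord = 0.6 chords/bar.
C: 5 beats/bar ÷ 3 beats/chord = 5/3 chords/bar.
D: 4 beats/bar ÷ 4 beats/chord = 1 chord/bar.
E: 4 beats/bar ÷ 2 beats/chord = 2 chords/bar.
Fastest is E at 2 chords/bar.

Phrase E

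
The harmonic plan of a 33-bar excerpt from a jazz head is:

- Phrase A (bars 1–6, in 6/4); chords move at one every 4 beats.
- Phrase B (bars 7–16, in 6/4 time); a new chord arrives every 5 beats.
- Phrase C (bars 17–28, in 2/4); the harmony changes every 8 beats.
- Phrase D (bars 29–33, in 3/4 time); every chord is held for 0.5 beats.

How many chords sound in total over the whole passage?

A has 36 beats and chords last 4 each, so 9 chords.
B has 60 beats and chords last 5 each, so 12 chords.
C has 24 beats and chords last 8 each, so 3 chords.
D has 15 beats and chords last 0.5 each, so 30 chords.
Total: 9 + 12 + 3 + 30 = 54.

54 chords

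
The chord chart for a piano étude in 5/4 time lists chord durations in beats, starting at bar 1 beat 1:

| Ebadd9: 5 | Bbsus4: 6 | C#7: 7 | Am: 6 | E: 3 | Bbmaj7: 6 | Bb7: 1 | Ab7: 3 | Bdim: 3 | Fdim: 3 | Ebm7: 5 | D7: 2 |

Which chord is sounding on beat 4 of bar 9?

Ebm7

Beat 4 of bar 9 is beat (9−1)×5 + 4 = 44 overall.
Running totals: Ebadd9 ends at 5, Bbsus4 ends at 11, C#7 ends at 18, Am ends at 24, E ends at 27, Bbmaj7 ends at 33, Bb7 ends at 34, Ab7 ends at 37, Bdim ends at 40, Fdim ends at 43, Ebm7 ends at 48.
Beat 44 falls within Ebm7.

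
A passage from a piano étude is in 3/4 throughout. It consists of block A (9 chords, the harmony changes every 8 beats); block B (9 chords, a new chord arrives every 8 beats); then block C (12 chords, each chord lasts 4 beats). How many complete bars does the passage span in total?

A: 9 × 8 = 72 beats = 24 bars.
B: 9 × 8 = 72 beats = 24 bars.
C: 12 × 4 = 48 beats = 16 bars.
Total: 24 + 24 + 16 = 64 bars.

64 bars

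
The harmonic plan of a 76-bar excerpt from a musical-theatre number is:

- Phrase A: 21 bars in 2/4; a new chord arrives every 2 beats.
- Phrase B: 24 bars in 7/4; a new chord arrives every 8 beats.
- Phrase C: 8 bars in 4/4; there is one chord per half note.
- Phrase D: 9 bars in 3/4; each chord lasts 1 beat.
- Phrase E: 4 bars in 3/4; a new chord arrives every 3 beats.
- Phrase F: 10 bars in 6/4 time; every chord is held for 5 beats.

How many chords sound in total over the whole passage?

A: 21·2 = 42 beats, 42/2 = 21 chords.
B: 24·7 = 168 beats, 168/8 = 21 chords.
C: 8·4 = 32 beats, 32/2 = 16 chords.
D: 9·3 = 27 beats, 27/1 = 27 chords.
E: 4·3 = 12 beats, 12/3 = 4 chords.
F: 10·6 = 60 beats, 60/5 = 12 chords.
Total: 21 + 21 + 16 + 27 + 4 + 12 = 101.

101 chords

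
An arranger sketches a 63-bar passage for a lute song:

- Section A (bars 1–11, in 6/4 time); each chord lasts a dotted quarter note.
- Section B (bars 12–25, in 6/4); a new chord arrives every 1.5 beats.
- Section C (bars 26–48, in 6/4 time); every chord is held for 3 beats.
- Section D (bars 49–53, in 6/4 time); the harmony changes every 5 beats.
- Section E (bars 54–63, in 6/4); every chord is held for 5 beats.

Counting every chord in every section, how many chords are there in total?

A: 11·6 = 66 beats, 66/1.5 = 44 chords.
B: 14·6 = 84 beats, 84/1.5 = 56 chords.
C: 23·6 = 138 beats, 138/3 = 46 chords.
D: 5·6 = 30 beats, 30/5 = 6 chords.
E: 10·6 = 60 beats, 60/5 = 12 chords.
Total: 44 + 56 + 46 + 6 + 12 = 164.

164 chords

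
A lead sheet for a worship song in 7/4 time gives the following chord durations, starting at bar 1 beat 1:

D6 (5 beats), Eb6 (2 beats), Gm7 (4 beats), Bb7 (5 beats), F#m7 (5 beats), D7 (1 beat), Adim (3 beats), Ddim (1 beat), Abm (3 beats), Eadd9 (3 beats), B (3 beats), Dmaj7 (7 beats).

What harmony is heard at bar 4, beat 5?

Beat 5 of bar 4 is beat (4−1)×7 + 5 = 26 overall.
Running totals: D6 ends at 5, Eb6 ends at 7, Gm7 ends at 11, Bb7 ends at 16, F#m7 ends at 21, D7 ends at 22, Adim ends at 25, Ddim ends at 26.
Beat 26 falls within Ddim.

Ddim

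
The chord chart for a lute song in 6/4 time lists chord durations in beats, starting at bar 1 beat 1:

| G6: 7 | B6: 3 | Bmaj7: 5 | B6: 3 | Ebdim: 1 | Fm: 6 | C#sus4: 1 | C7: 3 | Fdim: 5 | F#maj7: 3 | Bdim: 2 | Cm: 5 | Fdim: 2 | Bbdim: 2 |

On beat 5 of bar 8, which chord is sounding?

Beat 5 of bar 8 is beat (8−1)×6 + 5 = 47 overall.
Running totals: G6 ends at 7, B6 ends at 10, Bmaj7 ends at 15, B6 ends at 18, Ebdim ends at 19, Fm ends at 25, C#sus4 ends at 26, C7 ends at 29, Fdim ends at 34, F#maj7 ends at 37, Bdim ends at 39, Cm ends at 44, Fdim ends at 46, Bbdim ends at 48.
Beat 47 falls within Bbdim.

Bbdim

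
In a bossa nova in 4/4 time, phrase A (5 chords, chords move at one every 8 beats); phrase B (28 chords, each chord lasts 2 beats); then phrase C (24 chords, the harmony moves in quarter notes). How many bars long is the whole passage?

A: 5 × 8 = 40 beats = 10 bars.
B: 28 × 2 = 56 beats = 14 bars.
C: 24 × 1 = 24 beats = 6 bars.
Total: 10 + 14 + 6 = 30 bars.

30 bars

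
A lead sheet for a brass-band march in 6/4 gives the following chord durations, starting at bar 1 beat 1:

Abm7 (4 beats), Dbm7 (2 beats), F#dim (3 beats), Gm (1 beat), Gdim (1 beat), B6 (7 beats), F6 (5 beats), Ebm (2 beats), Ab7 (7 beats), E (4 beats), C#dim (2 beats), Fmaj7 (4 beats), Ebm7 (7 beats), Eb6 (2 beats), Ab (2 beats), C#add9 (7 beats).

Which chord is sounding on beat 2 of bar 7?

C#dim

Beat 2 of bar 7 is beat (7−1)×6 + 2 = 38 overall.
Running totals: Abm7 ends at 4, Dbm7 ends at 6, F#dim ends at 9, Gm ends at 10, Gdim ends at 11, B6 ends at 18, F6 ends at 23, Ebm ends at 25, Ab7 ends at 32, E ends at 36, C#dim ends at 38.
Beat 38 falls within C#dim.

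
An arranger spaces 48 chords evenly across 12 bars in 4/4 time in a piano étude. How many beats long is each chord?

1 beat

12 bars × 4 beats/bar = 48 beats total.
48 beats ÷ 48 chords = 1 beats per chord.
(That is a quarter note.)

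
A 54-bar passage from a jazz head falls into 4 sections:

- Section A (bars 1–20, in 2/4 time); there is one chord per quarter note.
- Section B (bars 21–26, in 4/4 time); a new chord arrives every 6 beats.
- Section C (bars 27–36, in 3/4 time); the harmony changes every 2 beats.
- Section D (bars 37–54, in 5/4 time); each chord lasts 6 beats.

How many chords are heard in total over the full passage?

74 chords

A: 20 bars × 2 beats = 40 beats; 1 beat/chord → 40 chords.
B: 6 bars × 4 beats = 24 beats; 6 beats/chord → 4 chords.
C: 10 bars × 3 beats = 30 beats; 2 beats/chord → 15 chords.
D: 18 bars × 5 beats = 90 beats; 6 beats/chord → 15 chords.
Total: 40 + 4 + 15 + 15 = 74.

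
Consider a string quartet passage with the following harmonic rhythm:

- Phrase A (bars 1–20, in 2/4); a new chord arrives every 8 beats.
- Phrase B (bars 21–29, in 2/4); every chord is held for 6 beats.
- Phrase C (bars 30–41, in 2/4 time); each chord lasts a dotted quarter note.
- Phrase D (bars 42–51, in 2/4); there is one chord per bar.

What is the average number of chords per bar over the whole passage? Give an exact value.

2/3 chords per bar

A: 20 × 2 = 40 beats ÷ 8 = 5 chords.
B: 9 × 2 = 18 beats ÷ 6 = 3 chords.
C: 12 × 2 = 24 beats ÷ 1.5 = 16 chords.
D: 10 × 2 = 20 beats ÷ 2 = 10 chords.
Overall: 34 chords over 51 bars → 34/51 = 2/3 chords per bar.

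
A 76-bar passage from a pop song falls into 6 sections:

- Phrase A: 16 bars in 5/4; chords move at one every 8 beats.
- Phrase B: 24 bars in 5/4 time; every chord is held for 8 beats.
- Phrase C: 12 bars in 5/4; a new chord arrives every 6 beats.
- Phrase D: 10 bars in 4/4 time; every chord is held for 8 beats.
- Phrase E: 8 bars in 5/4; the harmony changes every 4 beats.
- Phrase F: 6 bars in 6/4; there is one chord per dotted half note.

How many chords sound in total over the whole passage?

62 chords

A has 80 beats and chords last 8 each, so 10 chords.
B has 120 beats and chords last 8 each, so 15 chords.
C has 60 beats and chords last 6 each, so 10 chords.
D has 40 beats and chords last 8 each, so 5 chords.
E has 40 beats and chords last 4 each, so 10 chords.
F has 36 beats and chords last 3 each, so 12 chords.
Total: 10 + 15 + 10 + 5 + 10 + 12 = 62.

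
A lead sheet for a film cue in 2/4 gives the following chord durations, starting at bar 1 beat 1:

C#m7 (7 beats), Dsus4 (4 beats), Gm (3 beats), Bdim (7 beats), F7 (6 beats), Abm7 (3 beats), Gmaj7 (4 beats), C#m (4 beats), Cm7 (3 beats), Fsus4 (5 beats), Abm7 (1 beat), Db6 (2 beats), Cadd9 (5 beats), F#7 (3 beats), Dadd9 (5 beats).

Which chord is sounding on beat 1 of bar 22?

Beat 1 of bar 22 is beat (22−1)×2 + 1 = 43 overall.
Running totals: C#m7 ends at 7, Dsus4 ends at 11, Gm ends at 14, Bdim ends at 21, F7 ends at 27, Abm7 ends at 30, Gmaj7 ends at 34, C#m ends at 38, Cm7 ends at 41, Fsus4 ends at 46.
Beat 43 falls within Fsus4.

Fsus4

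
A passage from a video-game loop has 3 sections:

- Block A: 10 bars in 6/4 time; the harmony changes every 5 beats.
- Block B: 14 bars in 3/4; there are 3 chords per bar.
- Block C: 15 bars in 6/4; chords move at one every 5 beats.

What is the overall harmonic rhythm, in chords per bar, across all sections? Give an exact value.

A: 10 bars of 6 beats is 60 beats; at 5 beats each that's 12 chords.
B: 14 bars of 3 beats is 42 beats; at 1 beat each that's 42 chords.
C: 15 bars of 6 beats is 90 beats; at 5 beats each that's 18 chords.
Overall: 72 chords over 39 bars → 72/39 = 24/13 chords per bar.

24/13 chords per bar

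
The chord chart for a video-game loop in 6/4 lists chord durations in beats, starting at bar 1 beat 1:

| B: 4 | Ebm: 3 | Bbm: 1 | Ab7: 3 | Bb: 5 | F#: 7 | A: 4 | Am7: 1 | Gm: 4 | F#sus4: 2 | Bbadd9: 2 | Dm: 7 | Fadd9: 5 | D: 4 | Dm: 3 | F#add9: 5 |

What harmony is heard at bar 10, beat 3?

Beat 3 of bar 10 is beat (10−1)×6 + 3 = 57 overall.
Running totals: B ends at 4, Ebm ends at 7, Bbm ends at 8, Ab7 ends at 11, Bb ends at 16, F# ends at 23, A ends at 27, Am7 ends at 28, Gm ends at 32, F#sus4 ends at 34, Bbadd9 ends at 36, Dm ends at 43, Fadd9 ends at 48, D ends at 52, Dm ends at 55, F#add9 ends at 60.
Beat 57 falls within F#add9.

F#add9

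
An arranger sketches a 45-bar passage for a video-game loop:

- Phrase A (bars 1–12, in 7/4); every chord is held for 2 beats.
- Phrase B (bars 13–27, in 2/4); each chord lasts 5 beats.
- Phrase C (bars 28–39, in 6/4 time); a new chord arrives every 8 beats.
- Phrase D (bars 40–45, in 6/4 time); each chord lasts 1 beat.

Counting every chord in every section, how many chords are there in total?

A: 12 bars × 7 beats = 84 beats; 2 beats/chord → 42 chords.
B: 15 bars × 2 beats = 30 beats; 5 beats/chord → 6 chords.
C: 12 bars × 6 beats = 72 beats; 8 beats/chord → 9 chords.
D: 6 bars × 6 beats = 36 beats; 1 beat/chord → 36 chords.
Total: 42 + 6 + 9 + 36 = 93.

93 chords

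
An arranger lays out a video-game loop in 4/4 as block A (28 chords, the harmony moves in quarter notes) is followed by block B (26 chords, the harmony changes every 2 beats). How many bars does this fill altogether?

20 bars

A: 28 × 1 = 28 beats = 7 bars.
B: 26 × 2 = 52 beats = 13 bars.
Total: 7 + 13 = 20 bars.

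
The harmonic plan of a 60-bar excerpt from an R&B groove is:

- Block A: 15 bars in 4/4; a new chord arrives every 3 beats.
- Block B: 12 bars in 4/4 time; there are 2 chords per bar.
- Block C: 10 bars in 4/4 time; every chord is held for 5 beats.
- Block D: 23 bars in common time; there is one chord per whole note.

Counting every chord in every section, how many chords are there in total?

75 chords

A has 60 beats and chords last 3 each, so 20 chords.
B has 48 beats and chords last 2 each, so 24 chords.
C has 40 beats and chords last 5 each, so 8 chords.
D has 92 beats and chords last 4 each, so 23 chords.
Total: 20 + 24 + 8 + 23 = 75.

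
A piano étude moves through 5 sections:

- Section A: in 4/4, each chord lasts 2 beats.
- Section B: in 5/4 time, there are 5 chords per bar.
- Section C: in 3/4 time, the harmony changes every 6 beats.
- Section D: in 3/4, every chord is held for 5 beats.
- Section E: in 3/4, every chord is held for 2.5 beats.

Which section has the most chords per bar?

A: each chord is 2 beats in 4/4, so 2 per bar.
B: each chord is 1 beat in 5/4, so 5 per bar.
C: each chord is 6 beats in 3/4, so 0.5 per bar.
D: each chord is 5 beats in 3/4, so 0.6 per bar.
E: each chord is 2.5 beats in 3/4, so 1.2 per bar.
Fastest is B at 5 chords/bar.

Section B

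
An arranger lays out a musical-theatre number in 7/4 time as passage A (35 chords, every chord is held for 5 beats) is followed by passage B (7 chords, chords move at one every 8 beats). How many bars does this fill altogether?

33 bars

A: 35 × 5 = 175 beats = 25 bars.
B: 7 × 8 = 56 beats = 8 bars.
Total: 25 + 8 = 33 bars.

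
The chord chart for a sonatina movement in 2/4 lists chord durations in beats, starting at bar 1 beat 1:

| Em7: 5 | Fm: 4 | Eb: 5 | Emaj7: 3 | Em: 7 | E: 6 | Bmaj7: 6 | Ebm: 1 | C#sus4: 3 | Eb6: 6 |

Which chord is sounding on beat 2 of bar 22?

Beat 2 of bar 22 is beat (22−1)×2 + 2 = 44 overall.
Running totals: Em7 ends at 5, Fm ends at 9, Eb ends at 14, Emaj7 ends at 17, Em ends at 24, E ends at 30, Bmaj7 ends at 36, Ebm ends at 37, C#sus4 ends at 40, Eb6 ends at 46.
Beat 44 falls within Eb6.

Eb6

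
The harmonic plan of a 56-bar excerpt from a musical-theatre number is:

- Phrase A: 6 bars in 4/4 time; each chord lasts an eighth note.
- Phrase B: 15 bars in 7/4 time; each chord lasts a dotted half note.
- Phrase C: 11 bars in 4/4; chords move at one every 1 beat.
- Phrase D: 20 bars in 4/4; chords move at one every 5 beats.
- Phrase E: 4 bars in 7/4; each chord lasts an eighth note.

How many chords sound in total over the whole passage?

A: 6 bars × 4 beats = 24 beats; 0.5 beats/chord → 48 chords.
B: 15 bars × 7 beats = 105 beats; 3 beats/chord → 35 chords.
C: 11 bars × 4 beats = 44 beats; 1 beat/chord → 44 chords.
D: 20 bars × 4 beats = 80 beats; 5 beats/chord → 16 chords.
E: 4 bars × 7 beats = 28 beats; 0.5 beats/chord → 56 chords.
Total: 48 + 35 + 44 + 16 + 56 = 199.

199 chords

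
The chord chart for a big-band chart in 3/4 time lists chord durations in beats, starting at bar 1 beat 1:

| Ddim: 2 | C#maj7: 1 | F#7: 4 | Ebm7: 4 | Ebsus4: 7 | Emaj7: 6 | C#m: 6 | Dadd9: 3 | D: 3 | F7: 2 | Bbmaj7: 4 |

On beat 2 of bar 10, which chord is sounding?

C#m

Beat 2 of bar 10 is beat (10−1)×3 + 2 = 29 overall.
Running totals: Ddim ends at 2, C#maj7 ends at 3, F#7 ends at 7, Ebm7 ends at 11, Ebsus4 ends at 18, Emaj7 ends at 24, C#m ends at 30.
Beat 29 falls within C#m.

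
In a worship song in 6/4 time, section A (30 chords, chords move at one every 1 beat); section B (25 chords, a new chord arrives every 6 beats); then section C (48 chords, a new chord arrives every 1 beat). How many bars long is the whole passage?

A: 30 × 1 = 30 beats = 5 bars.
B: 25 × 6 = 150 beats = 25 bars.
C: 48 × 1 = 48 beats = 8 bars.
Total: 5 + 25 + 8 = 38 bars.

38 bars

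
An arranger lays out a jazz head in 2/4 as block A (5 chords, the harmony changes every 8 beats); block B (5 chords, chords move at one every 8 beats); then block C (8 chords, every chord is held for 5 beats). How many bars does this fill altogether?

60 bars

A: 5 × 8 = 40 beats = 20 bars.
B: 5 × 8 = 40 beats = 20 bars.
C: 8 × 5 = 40 beats = 20 bars.
Total: 20 + 20 + 20 = 60 bars.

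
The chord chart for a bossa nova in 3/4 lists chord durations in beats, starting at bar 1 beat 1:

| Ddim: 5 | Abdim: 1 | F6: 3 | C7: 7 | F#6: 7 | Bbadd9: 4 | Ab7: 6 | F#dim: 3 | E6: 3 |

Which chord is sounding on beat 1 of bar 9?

Bbadd9

Beat 1 of bar 9 is beat (9−1)×3 + 1 = 25 overall.
Running totals: Ddim ends at 5, Abdim ends at 6, F6 ends at 9, C7 ends at 16, F#6 ends at 23, Bbadd9 ends at 27.
Beat 25 falls within Bbadd9.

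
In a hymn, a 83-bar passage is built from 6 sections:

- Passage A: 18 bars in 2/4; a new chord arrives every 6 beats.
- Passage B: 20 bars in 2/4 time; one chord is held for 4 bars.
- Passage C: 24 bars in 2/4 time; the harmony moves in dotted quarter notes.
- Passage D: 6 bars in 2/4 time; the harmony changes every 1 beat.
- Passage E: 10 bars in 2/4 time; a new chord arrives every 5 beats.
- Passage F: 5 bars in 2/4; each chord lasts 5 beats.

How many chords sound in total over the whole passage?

61 chords

A: 18 bars × 2 beats = 36 beats; 6 beats/chord → 6 chords.
B: 20 bars × 2 beats = 40 beats; 8 beats/chord → 5 chords.
C: 24 bars × 2 beats = 48 beats; 1.5 beats/chord → 32 chords.
D: 6 bars × 2 beats = 12 beats; 1 beat/chord → 12 chords.
E: 10 bars × 2 beats = 20 beats; 5 beats/chord → 4 chords.
F: 5 bars × 2 beats = 10 beats; 5 beats/chord → 2 chords.
Total: 6 + 5 + 32 + 12 + 4 + 2 = 61.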